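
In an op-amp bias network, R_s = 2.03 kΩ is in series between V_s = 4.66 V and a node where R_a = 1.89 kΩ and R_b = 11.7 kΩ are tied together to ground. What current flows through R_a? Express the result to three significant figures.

Equivalent of the parallel group: R_p = 1.627 kΩ.
Node voltage V_A = V_s · R_p/(R_s + R_p) = 4.66 × 0.4449 = 2.073 V.
I(R_a) = V_A / R_a = 2.073/1.89 = 1.097 mA.
(Check via current divider: I_total = 1.274 mA; share G_k/ΣG = 0.8609 → same result.)

I ≈ 1.10 mA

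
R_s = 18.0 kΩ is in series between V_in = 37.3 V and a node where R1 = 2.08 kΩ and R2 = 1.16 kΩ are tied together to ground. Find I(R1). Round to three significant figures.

Equivalent of the parallel group: R_p = 0.7447 kΩ.
Node voltage V_A = V_in · R_p/(R_s + R_p) = 37.3 × 0.03973 = 1.482 V.
I(R1) = V_A / R1 = 1.482/2.08 = 0.7124 mA.

I ≈ 0.712 mA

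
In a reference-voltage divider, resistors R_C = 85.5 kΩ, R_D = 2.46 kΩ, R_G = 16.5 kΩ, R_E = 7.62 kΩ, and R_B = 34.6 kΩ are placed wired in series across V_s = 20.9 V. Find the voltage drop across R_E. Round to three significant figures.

Series total: ΣR = 85.5 + 2.46 + 16.5 + 7.62 + 34.6 = 146.7 kΩ.
V = V_s · R/ΣR = 20.9 × 0.05195 = 1.086 V.

V ≈ 1.09 V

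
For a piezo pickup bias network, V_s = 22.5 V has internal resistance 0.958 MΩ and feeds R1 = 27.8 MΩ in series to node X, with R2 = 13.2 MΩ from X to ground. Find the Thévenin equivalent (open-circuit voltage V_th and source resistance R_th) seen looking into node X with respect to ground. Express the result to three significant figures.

V_th ≈ 7.08 V, R_th ≈ 9.05 MΩ

R1' = 0.958 + 27.8 = 28.76 MΩ (source resistance + R1).
V_th is the unloaded tap voltage: V_s · R2/(R1'+R2) = 22.5 × 0.3146 = 7.079 V.
With V_s suppressed (replaced by a short), R_th = R1' ‖ R2 = (28.76 × 13.2)/(28.76 + 13.2) = 9.047 MΩ.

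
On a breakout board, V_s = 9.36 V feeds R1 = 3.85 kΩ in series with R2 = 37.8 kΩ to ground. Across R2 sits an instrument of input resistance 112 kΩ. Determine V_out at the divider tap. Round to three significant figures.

V_out ≈ 8.24 V

First combine the lower leg with the load: R2 ‖ R_L = 28.26 kΩ.
Now apply the divider: V_out = 9.36 × 0.8801 = 8.238 V.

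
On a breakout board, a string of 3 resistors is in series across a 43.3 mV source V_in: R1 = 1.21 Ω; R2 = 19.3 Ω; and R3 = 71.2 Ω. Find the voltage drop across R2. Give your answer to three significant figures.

V ≈ 9.11 mV

Series total: ΣR = 1.21 + 19.3 + 71.2 = 91.71 Ω.
By the voltage-divider rule, V = 43.3 × 19.30/91.71 = 9.112 mV.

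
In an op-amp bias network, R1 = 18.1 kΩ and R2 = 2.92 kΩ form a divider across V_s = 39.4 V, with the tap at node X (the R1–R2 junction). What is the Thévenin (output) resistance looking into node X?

Looking into X with the source shorted: R_th = R1·R2/(R1+R2) = 18.10 × 2.92/21.02 = 2.514 kΩ.

R_th ≈ 2.51 kΩ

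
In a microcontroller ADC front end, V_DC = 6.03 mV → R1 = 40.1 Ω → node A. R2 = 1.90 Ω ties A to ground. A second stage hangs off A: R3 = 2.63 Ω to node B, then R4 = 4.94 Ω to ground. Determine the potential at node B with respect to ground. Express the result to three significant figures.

Node A sees R2 in parallel with the series input of stage 2, R3 + R4 = 7.570 Ω.
Effective lower resistance at A: R2 ‖ 7.570 = 1.519 Ω.
So V_A = 6.03 × 0.03649 = 0.2201 mV.
Stage 2 is unloaded, so V_B = V_A · R4/(R3+R4) = 0.2201 × 4.94/7.570 = 0.1436 mV.

V_B ≈ 0.144 mV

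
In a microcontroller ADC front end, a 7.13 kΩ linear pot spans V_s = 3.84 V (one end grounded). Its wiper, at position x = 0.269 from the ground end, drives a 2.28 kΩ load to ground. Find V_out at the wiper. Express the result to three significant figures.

V_out ≈ 0.640 V

Split the track: R_lower = x·R_p = 1.918 kΩ, R_upper = (1−x)·R_p = 5.212 kΩ.
R_L loads the lower segment: effective lower R = 1.042 kΩ.
Loaded-divider output: V_out = 3.84 × 0.1666 = 0.6396 V.
(Unloaded: V_out = x·V_s = 1.03 V.)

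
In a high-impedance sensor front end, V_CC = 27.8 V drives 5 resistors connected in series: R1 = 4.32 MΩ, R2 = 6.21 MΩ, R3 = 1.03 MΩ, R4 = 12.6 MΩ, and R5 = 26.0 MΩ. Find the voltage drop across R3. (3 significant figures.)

V ≈ 0.571 V

Series total: ΣR = 4.32 + 6.21 + 1.03 + 12.6 + 26.0 = 50.16 MΩ.
V = V_CC · R/ΣR = 27.8 × 0.02053 = 0.5709 V.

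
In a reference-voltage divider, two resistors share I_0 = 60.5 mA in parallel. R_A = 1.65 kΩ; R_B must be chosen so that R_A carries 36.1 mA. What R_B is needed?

R_B ≈ 2.44 kΩ

In a two-way split, I_A/I_0 = R_B/(R_A + R_B).
36.1/60.5 = R_B/(R_A + R_B) → R_B = R_A · (0.5967)/(1 − 0.5967) = 1.65 × 1.480 = 2.441 kΩ.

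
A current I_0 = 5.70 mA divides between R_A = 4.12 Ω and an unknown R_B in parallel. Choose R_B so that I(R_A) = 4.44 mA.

R_B ≈ 14.5 Ω

Two-branch current divider: I_A = I_0 · R_B/(R_A + R_B).
4.44/5.70 = R_B/(R_A + R_B) → R_B = R_A · (0.7789)/(1 − 0.7789) = 4.12 × 3.524 = 14.52 Ω.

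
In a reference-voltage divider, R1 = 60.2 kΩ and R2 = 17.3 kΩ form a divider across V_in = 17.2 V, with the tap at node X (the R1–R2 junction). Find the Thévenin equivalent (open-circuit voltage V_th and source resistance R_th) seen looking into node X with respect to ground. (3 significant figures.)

V_th ≈ 3.84 V, R_th ≈ 13.4 kΩ

With X open, the divider is unloaded: V_th = 17.2 × 17.3/77.50 = 3.839 V.
With V_in suppressed (replaced by a short), R_th = R1 ‖ R2 = (60.20 × 17.3)/(60.20 + 17.3) = 13.44 kΩ.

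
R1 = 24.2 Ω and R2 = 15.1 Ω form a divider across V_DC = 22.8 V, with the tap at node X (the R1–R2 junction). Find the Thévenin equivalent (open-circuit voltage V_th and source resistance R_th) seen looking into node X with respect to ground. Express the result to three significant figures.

V_th ≈ 8.76 V, R_th ≈ 9.30 Ω

With X open, the divider is unloaded: V_th = 22.8 × 15.1/39.30 = 8.760 V.
Looking into X with the source shorted: R_th = R1·R2/(R1+R2) = 24.20 × 15.1/39.30 = 9.298 Ω.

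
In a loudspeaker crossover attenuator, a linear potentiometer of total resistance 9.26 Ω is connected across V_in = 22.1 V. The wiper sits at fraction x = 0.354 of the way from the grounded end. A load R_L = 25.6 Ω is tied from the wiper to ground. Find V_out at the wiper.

Split the track: R_lower = x·R_p = 3.278 Ω, R_upper = (1−x)·R_p = 5.982 Ω.
(x·R_p) ‖ R_L = 2.906 Ω.
V_out = 22.1 × 2.906/(5.982 + 2.906) = 7.226 V.
(Unloaded: V_out = x·V_in = 7.82 V.)

V_out ≈ 7.23 V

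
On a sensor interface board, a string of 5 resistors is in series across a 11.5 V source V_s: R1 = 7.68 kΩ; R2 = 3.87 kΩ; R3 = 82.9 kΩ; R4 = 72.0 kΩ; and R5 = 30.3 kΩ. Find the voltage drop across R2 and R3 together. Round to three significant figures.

ΣR = 7.68 + 3.87 + 82.9 + 72.0 + 30.3 = 196.8 kΩ.
R_{R2..R3} = 3.87 + 82.9 = 86.77 kΩ.
By the voltage-divider rule, V = 11.5 × 86.77/196.8 = 5.072 V.

V ≈ 5.07 V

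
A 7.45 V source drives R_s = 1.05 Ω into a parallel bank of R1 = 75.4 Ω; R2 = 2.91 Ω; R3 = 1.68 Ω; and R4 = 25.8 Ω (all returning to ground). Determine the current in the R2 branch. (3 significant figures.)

I ≈ 1.25 A

Parallel bank: R_p = 1/(1/75.4 + 1/2.91 + 1/1.68 + 1/25.8) = 1.009 Ω.
V_A by voltage divider: V_A = 7.45 × 1.009/(1.05 + 1.009) = 3.651 V.
Branch current I = V_A/R2 = 3.651/2.91 = 1.255 A.
(Equivalently: I_total = 3.618 A, then current-divider fraction G_k/ΣG = 0.3468.)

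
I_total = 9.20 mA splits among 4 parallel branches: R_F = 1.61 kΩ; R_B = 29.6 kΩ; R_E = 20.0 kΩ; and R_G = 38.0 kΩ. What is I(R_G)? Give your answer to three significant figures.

ΣG = 1/1.61 + 1/29.6 + 1/20.0 + 1/38.0 = 0.7312.
Current divider: I(R_G) = I_total · G_k/ΣG = 9.20 × (0.02632/0.7312) = 9.20 × 0.03599 = 0.3311 mA.

I ≈ 0.331 mA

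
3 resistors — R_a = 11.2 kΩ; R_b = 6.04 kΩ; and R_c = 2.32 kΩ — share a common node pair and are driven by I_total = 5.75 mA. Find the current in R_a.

I ≈ 0.749 mA

Conductances: ΣG = 1/11.2 + 1/6.04 + 1/2.32 = 0.6859 (1/kΩ).
Current divider: I(R_a) = I_total · G_k/ΣG = 5.75 × (0.08929/0.6859) = 5.75 × 0.1302 = 0.7485 mA.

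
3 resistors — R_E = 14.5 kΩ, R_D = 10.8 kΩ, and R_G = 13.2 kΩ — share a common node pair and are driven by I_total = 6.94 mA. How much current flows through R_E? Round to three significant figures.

Conductances: ΣG = 1/14.5 + 1/10.8 + 1/13.2 = 0.2373 (1/kΩ).
R_E takes the fraction G_k/ΣG = 0.06897/0.2373 = 0.2906, so I = 6.94 × 0.2906 = 2.017 mA.

I ≈ 2.02 mA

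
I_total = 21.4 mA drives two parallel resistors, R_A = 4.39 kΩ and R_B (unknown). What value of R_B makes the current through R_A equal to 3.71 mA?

R_B ≈ 0.921 kΩ

In a two-way split, I_A/I_total = R_B/(R_A + R_B).
With f = 0.1734, R_B = R_A · f/(1−f) = 4.39 × 0.2097 = 0.9207 kΩ.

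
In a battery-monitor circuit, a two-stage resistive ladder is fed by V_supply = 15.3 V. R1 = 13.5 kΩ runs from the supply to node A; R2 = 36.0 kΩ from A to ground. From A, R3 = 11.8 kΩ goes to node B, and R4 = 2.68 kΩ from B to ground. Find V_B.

V_B ≈ 1.23 V

Node A sees R2 in parallel with the series input of stage 2, R3 + R4 = 14.48 kΩ.
Effective lower resistance at A: R2 ‖ 14.48 = 10.33 kΩ.
First divider: V_A = V_supply · 10.33/(13.5 + 10.33) = 6.631 V.
Then the unloaded second divider: V_B = V_A × R4/(R3+R4) = 6.631 × 0.1851 = 1.227 V.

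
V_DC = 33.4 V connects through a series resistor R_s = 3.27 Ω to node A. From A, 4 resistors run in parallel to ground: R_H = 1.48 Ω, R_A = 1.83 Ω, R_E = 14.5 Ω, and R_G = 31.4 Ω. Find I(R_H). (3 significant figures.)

Equivalent of the parallel group: R_p = 0.7559 Ω.
Node voltage V_A = V_DC · R_p/(R_s + R_p) = 33.4 × 0.1878 = 6.271 V.
I(R_H) = V_A / R_H = 6.271/1.48 = 4.237 A.

I ≈ 4.24 A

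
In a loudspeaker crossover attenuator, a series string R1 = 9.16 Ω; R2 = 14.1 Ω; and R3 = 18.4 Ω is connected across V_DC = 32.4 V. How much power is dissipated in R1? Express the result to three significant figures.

Series current I = V_DC/ΣR = 32.4/41.66 = 0.7777 A.
V(R1) = I·R = 7.124 V; P = V·I = 7.124 × 0.7777 = 5.540 W.

P ≈ 5.54 W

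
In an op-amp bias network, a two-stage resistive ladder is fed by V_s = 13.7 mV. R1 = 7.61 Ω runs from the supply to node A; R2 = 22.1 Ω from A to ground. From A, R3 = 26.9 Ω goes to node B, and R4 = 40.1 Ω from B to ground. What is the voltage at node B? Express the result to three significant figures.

Node A sees R2 in parallel with the series input of stage 2, R3 + R4 = 67.00 Ω.
Effective lower resistance at A: R2 ‖ 67.00 = 16.62 Ω.
V_A = 13.7 × 16.62/(7.61 + 16.62) = 9.397 mV.
Stage 2 is unloaded, so V_B = V_A · R4/(R3+R4) = 9.397 × 40.1/67.00 = 5.624 mV.

V_B ≈ 5.62 mV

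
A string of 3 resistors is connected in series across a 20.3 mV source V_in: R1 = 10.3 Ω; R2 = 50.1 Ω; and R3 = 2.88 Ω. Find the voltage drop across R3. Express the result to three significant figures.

Series total: ΣR = 10.3 + 50.1 + 2.88 = 63.28 Ω.
V = V_in · R/ΣR = 20.3 × 0.04551 = 0.9239 mV.

V ≈ 0.924 mV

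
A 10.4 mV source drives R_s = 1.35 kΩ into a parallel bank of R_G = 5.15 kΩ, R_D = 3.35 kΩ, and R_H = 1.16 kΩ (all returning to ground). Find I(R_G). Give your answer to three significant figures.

Combine the parallel branches: R_p = (1/5.15 + 1/3.35 + 1/1.16)⁻¹ = 0.7381 kΩ.
Node voltage V_A = V_in · R_p/(R_s + R_p) = 10.4 × 0.3535 = 3.676 mV.
I(R_G) = V_A / R_G = 3.676/5.15 = 0.7138 µA.
(Check via current divider: I_total = 4.981 µA; share G_k/ΣG = 0.1433 → same result.)

I ≈ 0.714 µA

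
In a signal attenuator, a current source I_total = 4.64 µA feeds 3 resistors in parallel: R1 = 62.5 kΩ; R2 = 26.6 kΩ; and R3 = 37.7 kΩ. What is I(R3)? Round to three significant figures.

I ≈ 1.54 µA

ΣG = 1/62.5 + 1/26.6 + 1/37.7 = 0.08012.
By the current-divider rule, I = I_total · G_k/ΣG = 4.64 × 0.3311 = 1.536 µA.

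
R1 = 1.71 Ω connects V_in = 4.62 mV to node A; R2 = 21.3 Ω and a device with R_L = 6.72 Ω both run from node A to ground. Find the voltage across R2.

The load sits in parallel with R2, giving an effective lower resistance R2' = R2·R_L/(R2+R_L) = 5.108 Ω.
Then V_out = V_in · R2'/(R1 + R2') = 4.62 × 5.108/6.818 = 3.461 mV.

V_out ≈ 3.46 mV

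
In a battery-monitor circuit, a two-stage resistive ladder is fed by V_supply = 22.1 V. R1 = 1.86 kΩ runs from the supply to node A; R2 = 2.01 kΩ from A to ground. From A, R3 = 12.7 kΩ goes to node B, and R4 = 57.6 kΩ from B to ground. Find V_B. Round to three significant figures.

V_B ≈ 9.28 V

Node A sees R2 in parallel with the series input of stage 2, R3 + R4 = 70.30 kΩ.
Effective lower resistance at A: R2 ‖ 70.30 = 1.954 kΩ.
So V_A = 22.1 × 0.5123 = 11.32 V.
Stage 2 is unloaded, so V_B = V_A · R4/(R3+R4) = 11.32 × 57.6/70.30 = 9.277 V.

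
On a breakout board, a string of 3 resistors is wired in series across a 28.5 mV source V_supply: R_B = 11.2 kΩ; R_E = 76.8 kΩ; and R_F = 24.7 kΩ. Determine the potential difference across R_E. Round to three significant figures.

ΣR = 11.2 + 76.8 + 24.7 = 112.7 kΩ.
By the voltage-divider rule, V = 28.5 × 76.80/112.7 = 19.42 mV.

V ≈ 19.4 mV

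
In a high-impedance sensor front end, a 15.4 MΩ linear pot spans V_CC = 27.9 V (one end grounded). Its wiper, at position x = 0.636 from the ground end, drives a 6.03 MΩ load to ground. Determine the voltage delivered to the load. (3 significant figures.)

The pot divides into 5.606 MΩ above the wiper and 9.794 MΩ below.
(x·R_p) ‖ R_L = 3.732 MΩ.
Then V_out = V_CC · 3.732/(5.606 + 3.732) = 11.15 V.
(Unloaded: V_out = x·V_CC = 17.7 V.)

V_out ≈ 11.2 V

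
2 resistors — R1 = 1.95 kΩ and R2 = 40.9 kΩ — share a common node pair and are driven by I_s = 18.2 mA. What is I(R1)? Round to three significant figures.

For two parallel branches, I_k = I_s · (other R)/(sum of R).
I(R1) = 18.2 × 40.9/(1.95 + 40.9) = 18.2 × 0.9545 = 17.37 mA.

I ≈ 17.4 mA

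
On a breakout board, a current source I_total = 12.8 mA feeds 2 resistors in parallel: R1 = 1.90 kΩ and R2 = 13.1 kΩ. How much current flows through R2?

I ≈ 1.62 mA

Two-branch current divider: I_k = I_total · R_other/(R_1 + R_2).
I(R2) = 12.8 × 1.90/(1.90 + 13.1) = 12.8 × 0.1267 = 1.621 mA.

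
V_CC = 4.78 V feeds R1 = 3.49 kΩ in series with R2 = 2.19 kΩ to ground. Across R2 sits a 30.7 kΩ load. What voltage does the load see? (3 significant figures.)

V_out ≈ 1.77 V

R2 ‖ R_L = (2.19 × 30.7)/(2.19 + 30.7) = 2.044 kΩ.
Now apply the divider: V_out = 4.78 × 0.3694 = 1.766 V.
(Unloaded it would be 1.84 V; the load pulls it down.)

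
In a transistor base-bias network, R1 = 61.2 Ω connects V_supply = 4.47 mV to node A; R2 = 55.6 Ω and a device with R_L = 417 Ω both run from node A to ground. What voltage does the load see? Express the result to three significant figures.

The load sits in parallel with R2, giving an effective lower resistance R2' = R2·R_L/(R2+R_L) = 49.06 Ω.
Now apply the divider: V_out = 4.47 × 0.4449 = 1.989 mV.
(Unloaded it would be 2.13 mV; the load pulls it down.)

V_out ≈ 1.99 mV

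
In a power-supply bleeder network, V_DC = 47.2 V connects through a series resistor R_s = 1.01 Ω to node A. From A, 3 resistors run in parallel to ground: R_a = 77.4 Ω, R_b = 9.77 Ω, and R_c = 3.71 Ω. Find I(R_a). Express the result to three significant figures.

I ≈ 0.439 A

Equivalent of the parallel group: R_p = 2.599 Ω.
Node voltage V_A = V_DC · R_p/(R_s + R_p) = 47.2 × 0.7201 = 33.99 V.
I(R_a) = V_A / R_a = 33.99/77.4 = 0.4391 A.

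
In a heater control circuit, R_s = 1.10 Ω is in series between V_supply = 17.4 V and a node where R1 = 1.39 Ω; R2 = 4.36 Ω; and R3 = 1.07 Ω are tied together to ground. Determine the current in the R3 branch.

I ≈ 5.29 A

Combine the parallel branches: R_p = (1/1.39 + 1/4.36 + 1/1.07)⁻¹ = 0.5310 Ω.
V_A by voltage divider: V_A = 17.4 × 0.5310/(1.10 + 0.5310) = 5.665 V.
Branch current I = V_A/R3 = 5.665/1.07 = 5.294 A.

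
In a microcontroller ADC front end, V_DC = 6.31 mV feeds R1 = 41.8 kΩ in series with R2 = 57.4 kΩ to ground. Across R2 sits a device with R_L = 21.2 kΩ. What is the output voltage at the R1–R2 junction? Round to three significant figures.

First combine the lower leg with the load: R2 ‖ R_L = 15.48 kΩ.
Then V_out = V_DC · R2'/(R1 + R2') = 6.31 × 15.48/57.28 = 1.705 mV.
(Unloaded it would be 3.65 mV; the load pulls it down.)

V_out ≈ 1.71 mV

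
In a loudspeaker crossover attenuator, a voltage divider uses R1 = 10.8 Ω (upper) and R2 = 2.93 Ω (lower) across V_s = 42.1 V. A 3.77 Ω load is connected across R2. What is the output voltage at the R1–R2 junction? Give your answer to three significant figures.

First combine the lower leg with the load: R2 ‖ R_L = 1.649 Ω.
Voltage divider with the loaded lower leg: V_out = 42.1 × 1.649/(10.8 + 1.649) = 42.1 × 0.1324 = 5.576 V.
(Unloaded it would be 8.98 V; the load pulls it down.)

V_out ≈ 5.58 V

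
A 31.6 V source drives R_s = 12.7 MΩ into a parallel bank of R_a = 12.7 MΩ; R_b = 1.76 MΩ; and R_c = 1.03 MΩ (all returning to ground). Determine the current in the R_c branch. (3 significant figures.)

Equivalent of the parallel group: R_p = 0.6181 MΩ.
V_A by voltage divider: V_A = 31.6 × 0.6181/(12.7 + 0.6181) = 1.467 V.
I(R_c) = V_A / R_c = 1.467/1.03 = 1.424 µA.

I ≈ 1.42 µA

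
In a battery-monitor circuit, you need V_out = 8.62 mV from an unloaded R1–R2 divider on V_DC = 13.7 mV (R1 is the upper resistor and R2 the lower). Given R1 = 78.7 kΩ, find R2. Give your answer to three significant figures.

The divider ratio is R2/(R1+R2) = 8.62/13.7 = 0.6292.
Rearranging, R2 = R1·k/(1−k) = 78.7 × 1.697 = 133.5 kΩ.

R2 ≈ 134 kΩ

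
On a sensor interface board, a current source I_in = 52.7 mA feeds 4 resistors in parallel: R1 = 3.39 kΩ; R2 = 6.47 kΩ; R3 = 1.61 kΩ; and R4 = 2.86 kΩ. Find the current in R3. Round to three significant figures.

Conductances: ΣG = 1/3.39 + 1/6.47 + 1/1.61 + 1/2.86 = 1.420 (1/kΩ).
By the current-divider rule, I = I_in · G_k/ΣG = 52.7 × 0.4373 = 23.05 mA.

I ≈ 23.0 mA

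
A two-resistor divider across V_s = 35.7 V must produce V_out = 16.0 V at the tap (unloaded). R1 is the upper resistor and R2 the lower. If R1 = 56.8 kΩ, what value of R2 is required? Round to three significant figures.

R2 ≈ 46.1 kΩ

Required fraction k = V_out/V_s = 0.4482.
So R2 = R1 · V_out/(V_s − V_out) = 56.8 × 16.0/(35.7 − 16.0) = 56.8 × 0.8122 = 46.13 kΩ.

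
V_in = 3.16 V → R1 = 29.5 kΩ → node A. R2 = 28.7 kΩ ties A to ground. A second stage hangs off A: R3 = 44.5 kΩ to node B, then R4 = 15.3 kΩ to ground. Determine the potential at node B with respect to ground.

V_B ≈ 0.321 V

The second stage (R3 + R4 = 59.80 kΩ) loads node A in parallel with R2.
R2 ‖ (R3+R4) = 19.39 kΩ.
So V_A = 3.16 × 0.3966 = 1.253 V.
Then the unloaded second divider: V_B = V_A × R4/(R3+R4) = 1.253 × 0.2559 = 0.3207 V.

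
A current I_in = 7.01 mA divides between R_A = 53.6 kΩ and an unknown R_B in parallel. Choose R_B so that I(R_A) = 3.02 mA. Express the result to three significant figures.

Two-branch current divider: I_A = I_in · R_B/(R_A + R_B).
With f = 0.4308, R_B = R_A · f/(1−f) = 53.6 × 0.7569 = 40.57 kΩ.

R_B ≈ 40.6 kΩ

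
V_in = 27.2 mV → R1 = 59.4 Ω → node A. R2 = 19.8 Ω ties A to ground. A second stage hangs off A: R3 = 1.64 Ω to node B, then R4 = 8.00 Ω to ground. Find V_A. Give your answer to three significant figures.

V_A ≈ 2.68 mV

The second stage (R3 + R4 = 9.640 Ω) loads node A in parallel with R2.
Effective lower resistance at A: R2 ‖ 9.640 = 6.483 Ω.
So V_A = 27.2 × 0.09841 = 2.677 mV.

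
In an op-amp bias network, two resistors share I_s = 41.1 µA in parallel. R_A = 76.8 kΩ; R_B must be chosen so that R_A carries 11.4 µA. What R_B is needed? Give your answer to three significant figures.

R_B ≈ 29.5 kΩ

The fraction through R_A equals R_B/(R_A+R_B).
11.4/41.1 = R_B/(R_A + R_B) → R_B = R_A · (0.2774)/(1 − 0.2774) = 76.8 × 0.3838 = 29.48 kΩ.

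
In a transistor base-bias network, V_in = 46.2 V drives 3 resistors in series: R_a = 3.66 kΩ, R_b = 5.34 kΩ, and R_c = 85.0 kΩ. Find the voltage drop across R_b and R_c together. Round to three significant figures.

Total series resistance ΣR = 3.66 + 5.34 + 85.0 = 94.00 kΩ.
R_{R_b..R_c} = 5.34 + 85.0 = 90.34 kΩ.
V = V_in · R/ΣR = 46.2 × 0.9611 = 44.40 V.

V ≈ 44.4 V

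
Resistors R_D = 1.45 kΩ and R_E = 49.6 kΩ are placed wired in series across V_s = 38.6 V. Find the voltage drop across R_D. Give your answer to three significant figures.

V ≈ 1.10 V

ΣR = 1.45 + 49.6 = 51.05 kΩ.
By the voltage-divider rule, V = 38.6 × 1.450/51.05 = 1.096 V.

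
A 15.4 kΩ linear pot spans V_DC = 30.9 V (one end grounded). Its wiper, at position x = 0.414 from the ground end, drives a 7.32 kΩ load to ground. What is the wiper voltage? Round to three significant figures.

V_out ≈ 8.47 V

The pot divides into 9.024 kΩ above the wiper and 6.376 kΩ below.
R_L loads the lower segment: effective lower R = 3.408 kΩ.
Then V_out = V_DC · 3.408/(9.024 + 3.408) = 8.470 V.
(Unloaded: V_out = x·V_DC = 12.8 V.)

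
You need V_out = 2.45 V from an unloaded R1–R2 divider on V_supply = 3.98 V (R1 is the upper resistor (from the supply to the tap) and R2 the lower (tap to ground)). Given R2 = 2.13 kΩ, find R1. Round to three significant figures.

R1 ≈ 1.33 kΩ

The divider ratio is R2/(R1+R2) = 2.45/3.98 = 0.6156.
Rearranging, R1 = R2·(1−k)/k = 2.13 × 0.6245 = 1.330 kΩ.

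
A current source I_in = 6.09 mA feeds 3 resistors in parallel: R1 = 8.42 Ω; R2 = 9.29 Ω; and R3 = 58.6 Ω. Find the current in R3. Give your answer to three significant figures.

I ≈ 0.427 mA

ΣG = 1/8.42 + 1/9.29 + 1/58.6 = 0.2435.
Current divider: I(R3) = I_in · G_k/ΣG = 6.09 × (0.01706/0.2435) = 6.09 × 0.07009 = 0.4268 mA.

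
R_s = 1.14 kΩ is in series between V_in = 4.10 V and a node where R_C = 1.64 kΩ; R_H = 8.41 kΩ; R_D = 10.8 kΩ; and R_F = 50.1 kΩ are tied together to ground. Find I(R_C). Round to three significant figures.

Combine the parallel branches: R_p = (1/1.64 + 1/8.41 + 1/10.8 + 1/50.1)⁻¹ = 1.189 kΩ.
V_A by voltage divider: V_A = 4.10 × 1.189/(1.14 + 1.189) = 2.093 V.
Branch current I = V_A/R_C = 2.093/1.64 = 1.276 mA.

I ≈ 1.28 mA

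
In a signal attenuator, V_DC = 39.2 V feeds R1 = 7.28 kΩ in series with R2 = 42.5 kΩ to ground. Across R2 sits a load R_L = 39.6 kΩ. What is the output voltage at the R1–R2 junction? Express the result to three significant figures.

R2 ‖ R_L = (42.5 × 39.6)/(42.5 + 39.6) = 20.50 kΩ.
Now apply the divider: V_out = 39.2 × 0.7379 = 28.93 V.

V_out ≈ 28.9 V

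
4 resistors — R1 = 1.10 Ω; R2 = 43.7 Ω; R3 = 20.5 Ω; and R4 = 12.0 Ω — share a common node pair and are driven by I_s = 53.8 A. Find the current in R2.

Conductances: ΣG = 1/1.10 + 1/43.7 + 1/20.5 + 1/12.0 = 1.064 (1/Ω).
Current divider: I(R2) = I_s · G_k/ΣG = 53.8 × (0.02288/1.064) = 53.8 × 0.02151 = 1.157 A.

I ≈ 1.16 A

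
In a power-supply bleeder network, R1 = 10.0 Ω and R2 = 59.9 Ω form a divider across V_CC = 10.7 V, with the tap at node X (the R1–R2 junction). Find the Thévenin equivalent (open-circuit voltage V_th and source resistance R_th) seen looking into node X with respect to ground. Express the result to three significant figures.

Open-circuit (no load on X): V_th = V_CC · R2/(R1 + R2) = 10.7 × 59.9/(10.00 + 59.9) = 9.169 V.
With V_CC suppressed (replaced by a short), R_th = R1 ‖ R2 = (10.00 × 59.9)/(10.00 + 59.9) = 8.569 Ω.

V_th ≈ 9.17 V, R_th ≈ 8.57 Ω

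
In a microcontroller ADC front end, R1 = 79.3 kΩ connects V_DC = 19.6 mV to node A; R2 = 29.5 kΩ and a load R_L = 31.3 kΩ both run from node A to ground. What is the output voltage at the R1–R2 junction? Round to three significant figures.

V_out ≈ 3.15 mV

The load sits in parallel with R2, giving an effective lower resistance R2' = R2·R_L/(R2+R_L) = 15.19 kΩ.
Now apply the divider: V_out = 19.6 × 0.1607 = 3.150 mV.
(Unloaded it would be 5.31 mV; the load pulls it down.)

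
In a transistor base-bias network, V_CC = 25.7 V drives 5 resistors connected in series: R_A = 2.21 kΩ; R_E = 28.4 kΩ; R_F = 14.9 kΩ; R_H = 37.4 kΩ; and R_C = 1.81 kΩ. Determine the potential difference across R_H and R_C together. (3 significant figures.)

Total series resistance ΣR = 2.21 + 28.4 + 14.9 + 37.4 + 1.81 = 84.72 kΩ.
R_{R_H..R_C} = 37.4 + 1.81 = 39.21 kΩ.
V = V_CC · R/ΣR = 25.7 × 0.4628 = 11.89 V.

V ≈ 11.9 V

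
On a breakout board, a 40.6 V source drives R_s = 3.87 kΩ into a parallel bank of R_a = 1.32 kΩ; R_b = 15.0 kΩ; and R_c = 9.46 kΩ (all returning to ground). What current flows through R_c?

I ≈ 0.933 mA

Parallel bank: R_p = 1/(1/1.32 + 1/15.0 + 1/9.46) = 1.075 kΩ.
V_A by voltage divider: V_A = 40.6 × 1.075/(3.87 + 1.075) = 8.828 V.
Branch current I = V_A/R_c = 8.828/9.46 = 0.9332 mA.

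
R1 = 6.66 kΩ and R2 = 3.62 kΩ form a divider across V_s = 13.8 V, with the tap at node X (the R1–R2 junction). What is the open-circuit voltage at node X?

V_th ≈ 4.86 V

V_th is the unloaded tap voltage: V_s · R2/(R1+R2) = 13.8 × 0.3521 = 4.860 V.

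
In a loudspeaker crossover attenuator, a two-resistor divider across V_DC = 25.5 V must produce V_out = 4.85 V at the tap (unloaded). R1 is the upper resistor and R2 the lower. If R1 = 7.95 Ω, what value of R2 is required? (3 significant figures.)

R2 ≈ 1.87 Ω

V_out/V_DC = R2/(R1+R2) = 0.1902.
So R2 = R1 · V_out/(V_DC − V_out) = 7.95 × 4.85/(25.5 − 4.85) = 7.95 × 0.2349 = 1.867 Ω.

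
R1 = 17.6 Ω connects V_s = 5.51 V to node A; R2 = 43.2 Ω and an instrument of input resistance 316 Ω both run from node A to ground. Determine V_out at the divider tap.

First combine the lower leg with the load: R2 ‖ R_L = 38.00 Ω.
Voltage divider with the loaded lower leg: V_out = 5.51 × 38.00/(17.6 + 38.00) = 5.51 × 0.6835 = 3.766 V.

V_out ≈ 3.77 V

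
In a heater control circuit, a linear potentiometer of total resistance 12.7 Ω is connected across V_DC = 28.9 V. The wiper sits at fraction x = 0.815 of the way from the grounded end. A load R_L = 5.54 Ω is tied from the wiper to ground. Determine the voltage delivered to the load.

V_out ≈ 17.5 V

Split the track: R_lower = x·R_p = 10.35 Ω, R_upper = (1−x)·R_p = 2.350 Ω.
Lower segment in parallel with the load: 10.35 ‖ 5.54 = 3.609 Ω.
Loaded-divider output: V_out = 28.9 × 0.6057 = 17.50 V.
(Unloaded: V_out = x·V_DC = 23.6 V.)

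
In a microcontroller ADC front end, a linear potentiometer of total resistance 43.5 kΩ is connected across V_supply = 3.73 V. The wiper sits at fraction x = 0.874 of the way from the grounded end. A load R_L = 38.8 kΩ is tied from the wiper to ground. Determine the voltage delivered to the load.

Lower segment x·R_p = 38.02 kΩ; upper segment (1−x)·R_p = 5.481 kΩ.
R_L loads the lower segment: effective lower R = 19.20 kΩ.
Then V_out = V_supply · 19.20/(5.481 + 19.20) = 2.902 V.

V_out ≈ 2.90 V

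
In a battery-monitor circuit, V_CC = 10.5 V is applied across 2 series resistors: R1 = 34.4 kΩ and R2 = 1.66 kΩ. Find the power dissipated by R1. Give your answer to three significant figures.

The common current is I = 10.5/36.06 = 0.2912 mA.
V(R1) = I·R = 10.02 V; P = V·I = 10.02 × 0.2912 = 2.917 mW.

P ≈ 2.92 mW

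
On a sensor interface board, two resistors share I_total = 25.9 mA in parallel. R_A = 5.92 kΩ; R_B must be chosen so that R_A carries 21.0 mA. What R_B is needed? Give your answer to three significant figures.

R_B ≈ 25.4 kΩ

The fraction through R_A equals R_B/(R_A+R_B).
With f = 0.8108, R_B = R_A · f/(1−f) = 5.92 × 4.286 = 25.37 kΩ.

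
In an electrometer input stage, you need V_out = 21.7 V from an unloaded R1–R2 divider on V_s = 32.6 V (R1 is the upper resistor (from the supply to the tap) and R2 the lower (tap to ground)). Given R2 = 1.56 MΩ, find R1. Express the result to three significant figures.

R1 ≈ 0.784 MΩ

Required fraction k = V_out/V_s = 0.6656.
So R1 = R2 · (V_s/V_out − 1) = 1.56 × (32.6/21.7 − 1) = 1.56 × 0.5023 = 0.7836 MΩ.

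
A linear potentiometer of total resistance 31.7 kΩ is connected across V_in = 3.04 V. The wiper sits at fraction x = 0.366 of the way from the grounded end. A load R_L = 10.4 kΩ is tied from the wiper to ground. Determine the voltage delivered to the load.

V_out ≈ 0.652 V

Lower segment x·R_p = 11.60 kΩ; upper segment (1−x)·R_p = 20.10 kΩ.
Lower segment in parallel with the load: 11.60 ‖ 10.4 = 5.484 kΩ.
Then V_out = V_in · 5.484/(20.10 + 5.484) = 0.6517 V.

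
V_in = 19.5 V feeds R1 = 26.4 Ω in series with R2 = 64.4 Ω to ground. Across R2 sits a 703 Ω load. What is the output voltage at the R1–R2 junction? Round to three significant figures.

First combine the lower leg with the load: R2 ‖ R_L = 59.00 Ω.
Then V_out = V_in · R2'/(R1 + R2') = 19.5 × 59.00/85.40 = 13.47 V.

V_out ≈ 13.5 V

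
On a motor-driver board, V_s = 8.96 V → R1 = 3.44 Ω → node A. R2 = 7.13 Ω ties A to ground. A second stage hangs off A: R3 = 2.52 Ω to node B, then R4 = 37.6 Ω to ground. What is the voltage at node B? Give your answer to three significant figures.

V_B ≈ 5.35 V

Node A sees R2 in parallel with the series input of stage 2, R3 + R4 = 40.12 Ω.
R2 ‖ (R3+R4) = 6.054 Ω.
V_A = 8.96 × 6.054/(3.44 + 6.054) = 5.714 V.
Then the unloaded second divider: V_B = V_A × R4/(R3+R4) = 5.714 × 0.9372 = 5.355 V.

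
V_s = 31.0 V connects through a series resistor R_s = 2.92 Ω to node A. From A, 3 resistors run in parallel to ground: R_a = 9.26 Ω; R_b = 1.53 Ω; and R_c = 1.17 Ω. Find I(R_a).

I ≈ 0.585 A

Equivalent of the parallel group: R_p = 0.6187 Ω.
Node voltage V_A = V_s · R_p/(R_s + R_p) = 31.0 × 0.1748 = 5.420 V.
I(R_a) = V_A / R_a = 5.420/9.26 = 0.5853 A.
(Equivalently: I_total = 8.760 A, then current-divider fraction G_k/ΣG = 0.06681.)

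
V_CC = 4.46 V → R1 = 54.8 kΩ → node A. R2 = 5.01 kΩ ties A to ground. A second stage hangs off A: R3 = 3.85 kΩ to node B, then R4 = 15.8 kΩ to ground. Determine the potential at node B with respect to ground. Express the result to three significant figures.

V_B ≈ 0.244 V

Node A sees R2 in parallel with the series input of stage 2, R3 + R4 = 19.65 kΩ.
Effective lower resistance at A: R2 ‖ 19.65 = 3.992 kΩ.
So V_A = 4.46 × 0.06790 = 0.3028 V.
V_B = V_A × 0.8041 = 0.2435 V.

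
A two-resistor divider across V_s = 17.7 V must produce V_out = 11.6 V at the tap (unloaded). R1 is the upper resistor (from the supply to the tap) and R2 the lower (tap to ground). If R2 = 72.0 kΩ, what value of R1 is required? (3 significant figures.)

V_out/V_s = R2/(R1+R2) = 0.6554.
So R1 = R2 · (V_s/V_out − 1) = 72.0 × (17.7/11.6 − 1) = 72.0 × 0.5259 = 37.86 kΩ.

R1 ≈ 37.9 kΩ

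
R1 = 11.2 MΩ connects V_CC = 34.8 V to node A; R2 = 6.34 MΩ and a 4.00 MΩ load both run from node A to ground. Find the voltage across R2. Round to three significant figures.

R2 ‖ R_L = (6.34 × 4.00)/(6.34 + 4.00) = 2.453 MΩ.
Voltage divider with the loaded lower leg: V_out = 34.8 × 2.453/(11.2 + 2.453) = 34.8 × 0.1796 = 6.252 V.
(Unloaded it would be 12.6 V; the load pulls it down.)

V_out ≈ 6.25 V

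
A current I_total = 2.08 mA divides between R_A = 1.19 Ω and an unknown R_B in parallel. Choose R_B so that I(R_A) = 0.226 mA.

Two-branch current divider: I_A = I_total · R_B/(R_A + R_B).
0.226/2.08 = R_B/(R_A + R_B) → R_B = R_A · (0.1087)/(1 − 0.1087) = 1.19 × 0.1219 = 0.1451 Ω.

R_B ≈ 0.145 Ω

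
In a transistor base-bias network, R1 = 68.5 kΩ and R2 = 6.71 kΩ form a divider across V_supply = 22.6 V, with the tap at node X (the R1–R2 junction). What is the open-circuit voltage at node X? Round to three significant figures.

Open-circuit (no load on X): V_th = V_supply · R2/(R1 + R2) = 22.6 × 6.71/(68.50 + 6.71) = 2.016 V.

V_th ≈ 2.02 V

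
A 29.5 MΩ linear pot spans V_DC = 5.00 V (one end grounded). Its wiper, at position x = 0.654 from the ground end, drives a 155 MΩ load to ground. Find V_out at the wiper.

V_out ≈ 3.13 V

Split the track: R_lower = x·R_p = 19.29 MΩ, R_upper = (1−x)·R_p = 10.21 MΩ.
(x·R_p) ‖ R_L = 17.16 MΩ.
Then V_out = V_DC · 17.16/(10.21 + 17.16) = 3.135 V.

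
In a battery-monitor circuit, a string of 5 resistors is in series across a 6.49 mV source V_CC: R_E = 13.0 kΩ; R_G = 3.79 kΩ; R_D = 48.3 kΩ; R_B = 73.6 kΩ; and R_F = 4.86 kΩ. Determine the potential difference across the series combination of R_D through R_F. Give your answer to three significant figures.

ΣR = 13.0 + 3.79 + 48.3 + 73.6 + 4.86 = 143.5 kΩ.
R_{R_D..R_F} = 48.3 + 73.6 + 4.86 = 126.8 kΩ.
V = V_CC · R/ΣR = 6.49 × 0.8830 = 5.731 mV.

V ≈ 5.73 mV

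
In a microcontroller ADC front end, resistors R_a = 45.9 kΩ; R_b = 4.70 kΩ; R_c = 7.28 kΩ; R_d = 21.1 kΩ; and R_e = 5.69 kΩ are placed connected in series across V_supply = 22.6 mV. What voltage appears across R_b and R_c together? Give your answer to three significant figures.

V ≈ 3.20 mV

Total series resistance ΣR = 45.9 + 4.70 + 7.28 + 21.1 + 5.69 = 84.67 kΩ.
R_{R_b..R_c} = 4.70 + 7.28 = 11.98 kΩ.
Voltage divider: V = V_supply · (11.98 / 84.67) = 22.6 × 0.1415 = 3.198 mV.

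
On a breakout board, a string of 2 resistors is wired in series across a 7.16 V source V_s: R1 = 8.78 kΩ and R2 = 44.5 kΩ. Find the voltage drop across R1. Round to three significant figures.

Total series resistance ΣR = 8.78 + 44.5 = 53.28 kΩ.
V = V_s · R/ΣR = 7.16 × 0.1648 = 1.180 V.

V ≈ 1.18 V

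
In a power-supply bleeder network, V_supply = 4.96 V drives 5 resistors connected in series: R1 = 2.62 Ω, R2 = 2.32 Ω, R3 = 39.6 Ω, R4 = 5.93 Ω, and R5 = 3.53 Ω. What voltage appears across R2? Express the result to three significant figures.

V ≈ 0.213 V

Series total: ΣR = 2.62 + 2.32 + 39.6 + 5.93 + 3.53 = 54.00 Ω.
By the voltage-divider rule, V = 4.96 × 2.320/54.00 = 0.2131 V.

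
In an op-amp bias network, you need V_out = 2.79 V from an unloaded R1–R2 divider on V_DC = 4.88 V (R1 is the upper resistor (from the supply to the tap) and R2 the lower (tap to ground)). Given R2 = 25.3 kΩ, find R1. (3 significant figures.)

R1 ≈ 19.0 kΩ

The divider ratio is R2/(R1+R2) = 2.79/4.88 = 0.5717.
So R1 = R2 · (V_DC/V_out − 1) = 25.3 × (4.88/2.79 − 1) = 25.3 × 0.7491 = 18.95 kΩ.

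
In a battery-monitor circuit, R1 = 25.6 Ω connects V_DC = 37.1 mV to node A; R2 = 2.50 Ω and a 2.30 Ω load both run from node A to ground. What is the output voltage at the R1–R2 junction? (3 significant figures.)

R2 ‖ R_L = (2.50 × 2.30)/(2.50 + 2.30) = 1.198 Ω.
Now apply the divider: V_out = 37.1 × 0.04470 = 1.658 mV.

V_out ≈ 1.66 mV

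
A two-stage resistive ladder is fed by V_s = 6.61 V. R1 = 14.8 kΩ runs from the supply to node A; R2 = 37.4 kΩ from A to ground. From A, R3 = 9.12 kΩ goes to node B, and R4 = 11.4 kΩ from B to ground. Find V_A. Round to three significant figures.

V_A ≈ 3.12 V

The second stage (R3 + R4 = 20.52 kΩ) loads node A in parallel with R2.
R2 ‖ (R3+R4) = 13.25 kΩ.
First divider: V_A = V_s · 13.25/(14.8 + 13.25) = 3.122 V.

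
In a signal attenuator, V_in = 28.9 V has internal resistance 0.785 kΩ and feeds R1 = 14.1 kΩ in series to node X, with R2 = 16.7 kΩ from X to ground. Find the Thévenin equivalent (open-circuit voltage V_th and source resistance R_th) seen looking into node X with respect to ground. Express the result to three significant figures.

R1' = 0.785 + 14.1 = 14.88 kΩ (source resistance + R1).
Open-circuit (no load on X): V_th = V_in · R2/(R1' + R2) = 28.9 × 16.7/(14.88 + 16.7) = 15.28 V.
Zeroing V_in shorts the top of R1' to ground, so R_th = R1' ‖ R2 = 7.870 kΩ.

V_th ≈ 15.3 V, R_th ≈ 7.87 kΩ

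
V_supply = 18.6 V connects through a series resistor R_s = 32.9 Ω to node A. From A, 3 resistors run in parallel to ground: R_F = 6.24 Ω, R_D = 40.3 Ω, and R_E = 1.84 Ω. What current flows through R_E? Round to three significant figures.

I ≈ 0.405 A

Combine the parallel branches: R_p = (1/6.24 + 1/40.3 + 1/1.84)⁻¹ = 1.373 Ω.
Node voltage V_A = V_supply · R_p/(R_s + R_p) = 18.6 × 0.04005 = 0.7449 V.
I(R_E) = V_A / R_E = 0.7449/1.84 = 0.4048 A.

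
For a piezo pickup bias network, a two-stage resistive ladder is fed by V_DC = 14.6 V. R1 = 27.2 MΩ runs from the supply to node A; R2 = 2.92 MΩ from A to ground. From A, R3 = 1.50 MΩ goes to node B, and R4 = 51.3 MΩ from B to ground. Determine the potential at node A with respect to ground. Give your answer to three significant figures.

Node A sees R2 in parallel with the series input of stage 2, R3 + R4 = 52.80 MΩ.
R2 ‖ (R3+R4) = 2.767 MΩ.
So V_A = 14.6 × 0.09233 = 1.348 V.

V_A ≈ 1.35 V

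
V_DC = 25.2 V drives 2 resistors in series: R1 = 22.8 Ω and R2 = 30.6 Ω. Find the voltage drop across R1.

Total series resistance ΣR = 22.8 + 30.6 = 53.40 Ω.
Voltage divider: V = V_DC · (22.80 / 53.40) = 25.2 × 0.4270 = 10.76 V.

V ≈ 10.8 V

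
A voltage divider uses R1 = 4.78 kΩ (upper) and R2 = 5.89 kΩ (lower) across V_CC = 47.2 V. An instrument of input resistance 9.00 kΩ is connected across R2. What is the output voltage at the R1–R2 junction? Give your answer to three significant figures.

First combine the lower leg with the load: R2 ‖ R_L = 3.560 kΩ.
Now apply the divider: V_out = 47.2 × 0.4269 = 20.15 V.

V_out ≈ 20.1 V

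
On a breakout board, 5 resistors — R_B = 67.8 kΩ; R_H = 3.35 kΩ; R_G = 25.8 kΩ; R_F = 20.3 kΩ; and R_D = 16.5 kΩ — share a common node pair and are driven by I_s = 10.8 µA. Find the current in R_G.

I ≈ 0.906 µA

Total conductance ΣG = 1/67.8 + 1/3.35 + 1/25.8 + 1/20.3 + 1/16.5 = 0.4619 (units of 1/kΩ).
By the current-divider rule, I = I_s · G_k/ΣG = 10.8 × 0.08392 = 0.9063 µA.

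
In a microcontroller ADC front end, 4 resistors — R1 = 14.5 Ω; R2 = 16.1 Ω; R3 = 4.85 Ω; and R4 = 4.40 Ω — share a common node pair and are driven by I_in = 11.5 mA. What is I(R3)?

Total conductance ΣG = 1/14.5 + 1/16.1 + 1/4.85 + 1/4.40 = 0.5645 (units of 1/Ω).
R3 takes the fraction G_k/ΣG = 0.2062/0.5645 = 0.3652, so I = 11.5 × 0.3652 = 4.200 mA.

I ≈ 4.20 mA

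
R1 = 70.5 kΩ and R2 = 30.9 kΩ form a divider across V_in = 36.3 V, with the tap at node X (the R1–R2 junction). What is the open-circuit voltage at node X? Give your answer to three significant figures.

V_th ≈ 11.1 V

With X open, the divider is unloaded: V_th = 36.3 × 30.9/101.4 = 11.06 V.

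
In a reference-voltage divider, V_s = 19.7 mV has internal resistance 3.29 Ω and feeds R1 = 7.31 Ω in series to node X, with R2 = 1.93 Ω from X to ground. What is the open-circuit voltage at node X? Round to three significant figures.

V_th ≈ 3.03 mV

R1' = 3.29 + 7.31 = 10.60 Ω (source resistance + R1).
Open-circuit (no load on X): V_th = V_s · R2/(R1' + R2) = 19.7 × 1.93/(10.60 + 1.93) = 3.034 mV.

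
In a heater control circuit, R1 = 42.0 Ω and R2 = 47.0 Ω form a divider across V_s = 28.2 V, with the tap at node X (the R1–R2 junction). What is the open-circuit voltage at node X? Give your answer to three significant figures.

V_th is the unloaded tap voltage: V_s · R2/(R1+R2) = 28.2 × 0.5281 = 14.89 V.

V_th ≈ 14.9 V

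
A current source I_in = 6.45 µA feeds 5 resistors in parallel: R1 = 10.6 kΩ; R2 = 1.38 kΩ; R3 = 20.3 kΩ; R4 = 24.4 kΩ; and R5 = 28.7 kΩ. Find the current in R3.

Total conductance ΣG = 1/10.6 + 1/1.38 + 1/20.3 + 1/24.4 + 1/28.7 = 0.9441 (units of 1/kΩ).
By the current-divider rule, I = I_in · G_k/ΣG = 6.45 × 0.05218 = 0.3366 µA.

I ≈ 0.337 µA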